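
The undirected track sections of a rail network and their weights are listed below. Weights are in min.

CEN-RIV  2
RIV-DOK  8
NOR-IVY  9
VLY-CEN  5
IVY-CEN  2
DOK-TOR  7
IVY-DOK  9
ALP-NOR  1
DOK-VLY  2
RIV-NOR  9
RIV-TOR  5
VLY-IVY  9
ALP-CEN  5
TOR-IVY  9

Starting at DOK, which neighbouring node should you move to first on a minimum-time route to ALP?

VLY

Enumerating some paths:
DOK - IVY - CEN - ALP: 9+2+5 = 16
DOK - VLY - CEN - ALP: 2+5+5 = 12
DOK - RIV - NOR - ALP: 8+9+1 = 18
DOK - RIV - CEN - ALP: 8+2+5 = 15
Cheapest is DOK - VLY - CEN - ALP at 12 min.
So from DOK the first move is to VLY.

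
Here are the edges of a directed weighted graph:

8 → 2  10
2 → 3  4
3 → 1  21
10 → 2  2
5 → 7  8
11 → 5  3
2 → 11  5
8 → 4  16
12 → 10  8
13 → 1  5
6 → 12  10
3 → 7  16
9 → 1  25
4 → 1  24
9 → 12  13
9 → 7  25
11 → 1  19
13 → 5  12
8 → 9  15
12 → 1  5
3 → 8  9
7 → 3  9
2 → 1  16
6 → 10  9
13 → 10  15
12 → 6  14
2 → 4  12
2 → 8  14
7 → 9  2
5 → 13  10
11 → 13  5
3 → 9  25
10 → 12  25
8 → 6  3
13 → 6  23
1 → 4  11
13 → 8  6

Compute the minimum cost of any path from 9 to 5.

31

Running Dijkstra from 9:
9: 0
12: 13  (via 9)
1: 18  (via 12)
10: 21  (via 12)
2: 23  (via 10)
7: 25  (via 9)
3: 27  (via 2)
6: 27  (via 12)
11: 28  (via 2)
4: 29  (via 1)
5: 31  (via 11)
Shortest route: 9 → 12 → 10 → 2 → 11 → 5 = 31.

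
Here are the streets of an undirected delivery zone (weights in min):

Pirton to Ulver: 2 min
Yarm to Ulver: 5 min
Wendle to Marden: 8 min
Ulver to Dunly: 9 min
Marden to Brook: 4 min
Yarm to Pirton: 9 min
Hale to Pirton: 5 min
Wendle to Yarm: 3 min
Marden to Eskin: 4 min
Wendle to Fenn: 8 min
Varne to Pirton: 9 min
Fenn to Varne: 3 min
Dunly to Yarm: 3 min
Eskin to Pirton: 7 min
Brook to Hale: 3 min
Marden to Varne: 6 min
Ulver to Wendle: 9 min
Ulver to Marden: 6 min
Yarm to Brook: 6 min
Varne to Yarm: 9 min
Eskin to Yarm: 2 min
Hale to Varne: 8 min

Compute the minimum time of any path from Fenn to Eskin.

Enumerating some paths:
Fenn–Varne–Yarm–Eskin: 3+9+2 = 14
Fenn–Varne–Marden–Eskin: 3+6+4 = 13
Fenn–Varne–Pirton–Eskin: 3+9+7 = 19
The minimum is 13 min via Fenn–Varne–Marden–Eskin.

13 min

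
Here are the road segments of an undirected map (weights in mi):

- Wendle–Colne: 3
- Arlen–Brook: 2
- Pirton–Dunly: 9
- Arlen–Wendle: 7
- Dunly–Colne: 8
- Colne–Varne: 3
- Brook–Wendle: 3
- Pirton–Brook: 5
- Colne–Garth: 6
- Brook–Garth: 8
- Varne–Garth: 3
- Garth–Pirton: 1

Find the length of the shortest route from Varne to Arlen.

11 mi

Compare a few routes:
Varne → Garth → Brook → Arlen: 3+8+2 = 13
Varne → Garth → Pirton → Brook → Arlen: 3+1+5+2 = 11
Varne → Colne → Wendle → Arlen: 3+3+7 = 13
Cheapest is Varne → Garth → Pirton → Brook → Arlen at 11 mi.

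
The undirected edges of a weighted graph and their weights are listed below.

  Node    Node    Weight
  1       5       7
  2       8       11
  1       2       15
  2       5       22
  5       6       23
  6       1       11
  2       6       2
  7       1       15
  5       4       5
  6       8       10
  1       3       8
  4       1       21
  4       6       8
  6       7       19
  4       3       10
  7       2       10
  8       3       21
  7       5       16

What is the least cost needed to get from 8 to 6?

Shortest distances from 8:
8: 0
6: 10  (via 8)
Shortest route: 8–6 = 10.

10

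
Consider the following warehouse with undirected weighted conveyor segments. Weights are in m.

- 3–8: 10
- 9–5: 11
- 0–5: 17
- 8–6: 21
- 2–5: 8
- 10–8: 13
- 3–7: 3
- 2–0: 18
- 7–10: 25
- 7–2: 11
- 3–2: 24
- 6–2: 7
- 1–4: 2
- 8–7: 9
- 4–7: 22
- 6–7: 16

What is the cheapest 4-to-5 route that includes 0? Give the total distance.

Best 4 to 0: 4–7–2–0 costing 51
Shortest 0→5: 0–5 = 17
Total via 0: 51 + 17 = 68 m.

68 m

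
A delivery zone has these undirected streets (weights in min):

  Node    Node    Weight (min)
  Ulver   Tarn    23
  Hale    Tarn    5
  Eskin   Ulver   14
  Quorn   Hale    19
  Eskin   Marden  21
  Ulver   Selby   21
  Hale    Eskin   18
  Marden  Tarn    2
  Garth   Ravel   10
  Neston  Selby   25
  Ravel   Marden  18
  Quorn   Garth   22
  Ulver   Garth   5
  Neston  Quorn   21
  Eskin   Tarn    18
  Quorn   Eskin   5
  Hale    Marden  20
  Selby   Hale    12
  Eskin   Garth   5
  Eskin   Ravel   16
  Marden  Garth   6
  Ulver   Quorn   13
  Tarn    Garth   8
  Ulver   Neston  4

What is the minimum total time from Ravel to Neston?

Settle nodes by increasing distance from Ravel:
Ravel: 0
Garth: 10  (via Ravel)
Eskin: 15  (via Garth)
Ulver: 15  (via Garth)
Marden: 16  (via Garth)
Tarn: 18  (via Garth)
Neston: 19  (via Ulver)
Shortest route: Ravel–Garth–Ulver–Neston = 19 min.

19 min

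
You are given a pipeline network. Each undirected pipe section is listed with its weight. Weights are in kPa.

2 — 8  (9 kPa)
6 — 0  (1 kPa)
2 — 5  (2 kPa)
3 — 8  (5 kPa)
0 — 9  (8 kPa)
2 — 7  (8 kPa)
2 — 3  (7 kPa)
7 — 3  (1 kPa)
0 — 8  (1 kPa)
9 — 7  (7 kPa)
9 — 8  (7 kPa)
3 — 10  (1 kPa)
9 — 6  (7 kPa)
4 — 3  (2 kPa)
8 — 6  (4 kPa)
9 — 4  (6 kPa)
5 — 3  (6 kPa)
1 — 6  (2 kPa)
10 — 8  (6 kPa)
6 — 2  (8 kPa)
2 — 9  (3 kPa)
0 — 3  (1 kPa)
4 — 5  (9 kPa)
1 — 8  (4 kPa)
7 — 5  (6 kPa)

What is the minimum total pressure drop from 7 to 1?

5 kPa

Running Dijkstra from 7:
7: 0
3: 1  (via 7)
0: 2  (via 3)
10: 2  (via 3)
4: 3  (via 3)
6: 3  (via 0)
8: 3  (via 0)
1: 5  (via 6)
Shortest route: 7 → 3 → 0 → 6 → 1 = 5 kPa.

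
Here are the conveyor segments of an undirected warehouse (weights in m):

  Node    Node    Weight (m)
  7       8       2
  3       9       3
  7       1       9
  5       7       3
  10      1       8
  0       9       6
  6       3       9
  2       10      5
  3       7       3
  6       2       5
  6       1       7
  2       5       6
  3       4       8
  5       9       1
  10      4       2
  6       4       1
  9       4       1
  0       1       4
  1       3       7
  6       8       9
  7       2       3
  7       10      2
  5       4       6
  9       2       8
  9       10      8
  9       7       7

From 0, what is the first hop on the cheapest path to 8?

Compare a few routes:
0 → 9 → 5 → 7 → 8: 6+1+3+2 = 12
0 → 9 → 3 → 7 → 8: 6+3+3+2 = 14
0 → 9 → 4 → 10 → 7 → 8: 6+1+2+2+2 = 13
Cheapest is 0 → 9 → 5 → 7 → 8 at 12 m.
So from 0 the first move is to 9.

9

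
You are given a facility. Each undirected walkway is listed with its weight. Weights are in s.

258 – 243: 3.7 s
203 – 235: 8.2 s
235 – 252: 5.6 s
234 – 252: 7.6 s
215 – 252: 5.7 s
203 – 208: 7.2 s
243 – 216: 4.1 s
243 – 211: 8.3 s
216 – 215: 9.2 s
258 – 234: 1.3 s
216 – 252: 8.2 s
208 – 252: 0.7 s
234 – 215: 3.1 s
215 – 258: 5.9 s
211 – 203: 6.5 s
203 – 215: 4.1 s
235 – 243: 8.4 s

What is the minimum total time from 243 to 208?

Candidate routes:
243 - 216 - 252 - 208: 4.1+8.2+0.7 = 13
243 - 258 - 234 - 252 - 208: 3.7+1.3+7.6+0.7 = 13.3
243 - 258 - 234 - 215 - 252 - 208: 3.7+1.3+3.1+5.7+0.7 = 14.5
Cheapest is 243 - 216 - 252 - 208 at 13 s.

13 s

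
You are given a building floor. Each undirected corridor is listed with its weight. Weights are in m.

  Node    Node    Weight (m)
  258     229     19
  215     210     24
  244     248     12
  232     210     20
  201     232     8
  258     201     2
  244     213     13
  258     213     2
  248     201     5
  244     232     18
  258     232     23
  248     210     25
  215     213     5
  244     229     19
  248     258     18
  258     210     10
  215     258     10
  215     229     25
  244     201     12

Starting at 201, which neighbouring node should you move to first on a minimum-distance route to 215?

Enumerating some paths:
201 - 258 - 213 - 215: 2+2+5 = 9
201 - 258 - 215: 2+10 = 12
The minimum is 9 m via 201 - 258 - 213 - 215.
So from 201 the first move is to 258.

258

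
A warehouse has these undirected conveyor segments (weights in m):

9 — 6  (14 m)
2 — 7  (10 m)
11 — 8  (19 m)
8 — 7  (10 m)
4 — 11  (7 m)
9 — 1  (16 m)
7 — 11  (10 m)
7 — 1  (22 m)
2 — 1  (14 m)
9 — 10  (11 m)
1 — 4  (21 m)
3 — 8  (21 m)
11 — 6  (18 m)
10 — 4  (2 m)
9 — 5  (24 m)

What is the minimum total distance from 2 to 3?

Shortest distances from 2:
2: 0
7: 10  (via 2)
1: 14  (via 2)
8: 20  (via 7)
11: 20  (via 7)
4: 27  (via 11)
10: 29  (via 4)
9: 30  (via 1)
6: 38  (via 11)
3: 41  (via 8)
Shortest route: 2–7–8–3 = 41 m.

41 m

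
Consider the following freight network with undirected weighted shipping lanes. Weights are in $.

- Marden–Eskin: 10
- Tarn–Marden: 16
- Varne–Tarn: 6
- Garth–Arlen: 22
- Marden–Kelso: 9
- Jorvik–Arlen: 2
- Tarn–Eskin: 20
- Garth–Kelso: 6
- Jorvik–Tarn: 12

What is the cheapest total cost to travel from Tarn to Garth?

Settle nodes by increasing distance from Tarn:
Tarn: 0
Varne: 6  (via Tarn)
Jorvik: 12  (via Tarn)
Arlen: 14  (via Jorvik)
Marden: 16  (via Tarn)
Eskin: 20  (via Tarn)
Kelso: 25  (via Marden)
Garth: 31  (via Kelso)
Shortest route: Tarn–Marden–Kelso–Garth = $31.

$31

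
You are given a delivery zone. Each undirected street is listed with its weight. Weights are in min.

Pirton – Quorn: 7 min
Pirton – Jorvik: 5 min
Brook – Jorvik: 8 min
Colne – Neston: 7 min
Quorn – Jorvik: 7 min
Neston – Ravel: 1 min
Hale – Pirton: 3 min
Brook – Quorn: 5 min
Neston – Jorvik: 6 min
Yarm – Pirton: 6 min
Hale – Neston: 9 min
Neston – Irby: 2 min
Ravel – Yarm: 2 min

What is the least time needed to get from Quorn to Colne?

Shortest distances from Quorn:
Quorn: 0
Brook: 5  (via Quorn)
Jorvik: 7  (via Quorn)
Pirton: 7  (via Quorn)
Hale: 10  (via Pirton)
Yarm: 13  (via Pirton)
Neston: 13  (via Jorvik)
Ravel: 14  (via Neston)
Irby: 15  (via Neston)
Colne: 20  (via Neston)
Shortest route: Quorn → Jorvik → Neston → Colne = 20 min.

20 min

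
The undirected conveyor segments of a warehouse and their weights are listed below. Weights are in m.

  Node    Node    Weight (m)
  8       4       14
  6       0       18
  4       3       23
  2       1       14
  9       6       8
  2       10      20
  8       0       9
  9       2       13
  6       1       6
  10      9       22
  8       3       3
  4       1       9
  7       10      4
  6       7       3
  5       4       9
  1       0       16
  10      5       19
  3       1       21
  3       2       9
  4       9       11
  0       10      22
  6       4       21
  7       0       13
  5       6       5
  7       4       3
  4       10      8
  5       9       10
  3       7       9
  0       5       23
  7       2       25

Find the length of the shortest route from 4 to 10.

7 m

Settle nodes by increasing distance from 4:
4: 0
7: 3  (via 4)
6: 6  (via 7)
10: 7  (via 7)
Shortest route: 4–7–10 = 7 m.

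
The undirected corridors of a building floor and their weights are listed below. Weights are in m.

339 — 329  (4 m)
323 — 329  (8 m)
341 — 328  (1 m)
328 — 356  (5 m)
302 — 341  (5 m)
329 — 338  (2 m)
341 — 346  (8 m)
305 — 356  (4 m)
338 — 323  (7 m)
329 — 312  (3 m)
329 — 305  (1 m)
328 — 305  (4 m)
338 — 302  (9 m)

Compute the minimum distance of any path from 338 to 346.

16 m

Shortest distances from 338:
338: 0
329: 2  (via 338)
305: 3  (via 329)
312: 5  (via 329)
339: 6  (via 329)
356: 7  (via 305)
323: 7  (via 338)
328: 7  (via 305)
341: 8  (via 328)
302: 9  (via 338)
346: 16  (via 341)
Shortest route: 338–329–305–328–341–346 = 16 m.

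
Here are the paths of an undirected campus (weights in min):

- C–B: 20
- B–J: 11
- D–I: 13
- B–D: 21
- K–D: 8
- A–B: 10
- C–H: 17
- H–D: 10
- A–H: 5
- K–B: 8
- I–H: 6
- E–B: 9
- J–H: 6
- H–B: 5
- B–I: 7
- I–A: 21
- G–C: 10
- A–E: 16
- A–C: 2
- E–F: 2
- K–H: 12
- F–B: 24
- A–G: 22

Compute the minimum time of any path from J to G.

Enumerating some paths:
J - B - H - A - C - G: 11+5+5+2+10 = 33
J - B - A - C - G: 11+10+2+10 = 33
J - H - A - C - G: 6+5+2+10 = 23
Cheapest is J - H - A - C - G at 23 min.

23 min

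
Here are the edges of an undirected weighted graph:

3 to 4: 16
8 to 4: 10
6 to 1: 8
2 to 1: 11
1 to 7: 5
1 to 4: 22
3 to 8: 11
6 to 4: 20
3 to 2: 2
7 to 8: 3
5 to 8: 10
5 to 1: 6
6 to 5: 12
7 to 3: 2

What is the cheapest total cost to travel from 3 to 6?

Shortest distances from 3:
3: 0
2: 2  (via 3)
7: 2  (via 3)
8: 5  (via 7)
1: 7  (via 7)
5: 13  (via 1)
4: 15  (via 8)
6: 15  (via 1)
Shortest route: 3 → 7 → 1 → 6 = 15.

15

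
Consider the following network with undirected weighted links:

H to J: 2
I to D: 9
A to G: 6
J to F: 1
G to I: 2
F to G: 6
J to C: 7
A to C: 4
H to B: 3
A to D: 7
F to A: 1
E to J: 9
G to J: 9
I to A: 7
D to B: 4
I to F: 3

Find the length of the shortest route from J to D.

9

Compare a few routes:
J → F → A → D: 1+1+7 = 9
J → F → I → D: 1+3+9 = 13
J → F → I → A → D: 1+3+7+7 = 18
Cheapest is J → F → A → D at 9.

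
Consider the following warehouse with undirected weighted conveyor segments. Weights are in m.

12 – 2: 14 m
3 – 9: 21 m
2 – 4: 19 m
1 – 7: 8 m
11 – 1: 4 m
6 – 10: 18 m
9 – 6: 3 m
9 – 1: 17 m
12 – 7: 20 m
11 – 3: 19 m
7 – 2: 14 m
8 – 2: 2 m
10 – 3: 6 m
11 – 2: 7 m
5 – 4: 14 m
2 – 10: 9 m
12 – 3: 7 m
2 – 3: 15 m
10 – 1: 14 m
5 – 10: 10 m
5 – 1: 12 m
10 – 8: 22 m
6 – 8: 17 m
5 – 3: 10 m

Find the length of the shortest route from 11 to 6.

24 m

Compare a few routes:
11–1–10–6: 4+14+18 = 36
11–2–10–6: 7+9+18 = 34
11–2–8–6: 7+2+17 = 26
11–1–9–6: 4+17+3 = 24
The minimum is 24 m via 11–1–9–6.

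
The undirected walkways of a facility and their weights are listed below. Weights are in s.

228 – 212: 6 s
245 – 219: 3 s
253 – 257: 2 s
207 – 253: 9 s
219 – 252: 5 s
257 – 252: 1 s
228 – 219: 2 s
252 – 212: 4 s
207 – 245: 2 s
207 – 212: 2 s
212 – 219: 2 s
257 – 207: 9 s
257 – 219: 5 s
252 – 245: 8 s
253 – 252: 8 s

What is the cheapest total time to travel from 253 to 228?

Candidate routes:
253–257–219–228: 2+5+2 = 9
253–257–252–219–228: 2+1+5+2 = 10
The minimum is 9 s via 253–257–219–228.

9 s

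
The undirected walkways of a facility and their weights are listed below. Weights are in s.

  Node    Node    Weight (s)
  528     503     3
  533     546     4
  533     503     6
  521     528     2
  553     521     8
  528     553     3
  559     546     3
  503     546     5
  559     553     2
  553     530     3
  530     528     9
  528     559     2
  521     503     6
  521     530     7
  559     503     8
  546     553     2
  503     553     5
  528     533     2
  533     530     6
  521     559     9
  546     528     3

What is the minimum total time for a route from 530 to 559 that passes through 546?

Best 530 to 546: 530 → 553 → 546 costing 5
Shortest 546→559: 546 → 559 = 3
Total via 546: 5 + 3 = 8 s.

8 s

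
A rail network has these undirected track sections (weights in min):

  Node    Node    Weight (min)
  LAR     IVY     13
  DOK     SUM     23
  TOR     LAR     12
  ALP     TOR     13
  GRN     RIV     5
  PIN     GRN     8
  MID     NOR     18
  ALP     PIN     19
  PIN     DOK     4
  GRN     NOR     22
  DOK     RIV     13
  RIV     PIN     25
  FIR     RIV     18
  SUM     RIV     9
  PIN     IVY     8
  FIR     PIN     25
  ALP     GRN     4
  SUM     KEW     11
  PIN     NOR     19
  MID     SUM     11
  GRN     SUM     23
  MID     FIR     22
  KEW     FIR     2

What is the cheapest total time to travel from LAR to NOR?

Candidate routes:
LAR–TOR–ALP–GRN–NOR: 12+13+4+22 = 51
LAR–IVY–PIN–NOR: 13+8+19 = 40
LAR–IVY–PIN–GRN–NOR: 13+8+8+22 = 51
The minimum is 40 min via LAR–IVY–PIN–NOR.

40 min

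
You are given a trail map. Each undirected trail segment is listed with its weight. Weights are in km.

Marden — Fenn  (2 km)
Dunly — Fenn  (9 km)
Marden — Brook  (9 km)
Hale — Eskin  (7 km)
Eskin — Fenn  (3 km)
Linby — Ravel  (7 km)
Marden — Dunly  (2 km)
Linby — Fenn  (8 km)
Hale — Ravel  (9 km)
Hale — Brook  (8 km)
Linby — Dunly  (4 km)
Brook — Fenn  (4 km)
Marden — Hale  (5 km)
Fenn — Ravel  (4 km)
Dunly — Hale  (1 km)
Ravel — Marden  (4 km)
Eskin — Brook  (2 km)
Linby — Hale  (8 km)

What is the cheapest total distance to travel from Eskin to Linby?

11 km

Candidate routes:
Eskin–Fenn–Linby: 3+8 = 11
Eskin–Hale–Dunly–Linby: 7+1+4 = 12
The minimum is 11 km via Eskin–Fenn–Linby.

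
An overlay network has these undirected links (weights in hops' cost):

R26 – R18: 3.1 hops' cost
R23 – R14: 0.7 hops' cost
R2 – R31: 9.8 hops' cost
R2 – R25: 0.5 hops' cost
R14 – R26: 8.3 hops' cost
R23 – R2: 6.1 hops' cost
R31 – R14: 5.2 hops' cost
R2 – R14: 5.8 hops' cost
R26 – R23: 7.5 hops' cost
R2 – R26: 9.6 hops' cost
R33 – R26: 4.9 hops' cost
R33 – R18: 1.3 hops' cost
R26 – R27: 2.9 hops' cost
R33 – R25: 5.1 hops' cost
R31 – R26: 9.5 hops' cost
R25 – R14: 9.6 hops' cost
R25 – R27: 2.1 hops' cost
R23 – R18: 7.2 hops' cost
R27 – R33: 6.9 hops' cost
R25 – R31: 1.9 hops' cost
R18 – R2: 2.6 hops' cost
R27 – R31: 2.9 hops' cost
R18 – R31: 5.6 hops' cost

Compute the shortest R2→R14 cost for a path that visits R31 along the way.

Shortest R2→R31: R2 → R25 → R31 = 2.4
Best R31 to R14: R31 → R14 costing 5.2
Total via R31: 2.4 + 5.2 = 7.6 hops' cost.

7.6 hops' cost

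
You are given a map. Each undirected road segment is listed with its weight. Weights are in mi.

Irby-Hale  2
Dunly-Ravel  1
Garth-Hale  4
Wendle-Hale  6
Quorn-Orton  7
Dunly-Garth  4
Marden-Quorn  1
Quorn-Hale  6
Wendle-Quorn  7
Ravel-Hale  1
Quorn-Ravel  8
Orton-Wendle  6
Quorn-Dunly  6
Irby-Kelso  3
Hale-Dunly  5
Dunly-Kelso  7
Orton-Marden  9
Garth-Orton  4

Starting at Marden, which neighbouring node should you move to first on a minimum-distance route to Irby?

Candidate routes:
Marden - Quorn - Dunly - Ravel - Hale - Irby: 1+6+1+1+2 = 11
Marden - Quorn - Hale - Irby: 1+6+2 = 9
Marden - Quorn - Ravel - Hale - Irby: 1+8+1+2 = 12
Cheapest is Marden - Quorn - Hale - Irby at 9 mi.
So from Marden the first move is to Quorn.

Quorn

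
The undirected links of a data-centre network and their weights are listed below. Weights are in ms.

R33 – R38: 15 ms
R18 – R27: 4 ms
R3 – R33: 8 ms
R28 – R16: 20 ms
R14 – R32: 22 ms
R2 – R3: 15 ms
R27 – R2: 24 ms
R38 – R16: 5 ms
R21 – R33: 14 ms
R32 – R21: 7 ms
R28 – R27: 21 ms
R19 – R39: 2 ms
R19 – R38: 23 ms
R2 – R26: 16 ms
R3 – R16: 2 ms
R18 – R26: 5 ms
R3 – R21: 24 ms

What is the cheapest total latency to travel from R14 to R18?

Enumerating some paths:
R14 - R32 - R21 - R3 - R2 - R26 - R18: 22+7+24+15+16+5 = 89
R14 - R32 - R21 - R3 - R2 - R27 - R18: 22+7+24+15+24+4 = 96
R14 - R32 - R21 - R33 - R3 - R2 - R26 - R18: 22+7+14+8+15+16+5 = 87
R14 - R32 - R21 - R33 - R3 - R2 - R27 - R18: 22+7+14+8+15+24+4 = 94
The minimum is 87 ms via R14 - R32 - R21 - R33 - R3 - R2 - R26 - R18.

87 ms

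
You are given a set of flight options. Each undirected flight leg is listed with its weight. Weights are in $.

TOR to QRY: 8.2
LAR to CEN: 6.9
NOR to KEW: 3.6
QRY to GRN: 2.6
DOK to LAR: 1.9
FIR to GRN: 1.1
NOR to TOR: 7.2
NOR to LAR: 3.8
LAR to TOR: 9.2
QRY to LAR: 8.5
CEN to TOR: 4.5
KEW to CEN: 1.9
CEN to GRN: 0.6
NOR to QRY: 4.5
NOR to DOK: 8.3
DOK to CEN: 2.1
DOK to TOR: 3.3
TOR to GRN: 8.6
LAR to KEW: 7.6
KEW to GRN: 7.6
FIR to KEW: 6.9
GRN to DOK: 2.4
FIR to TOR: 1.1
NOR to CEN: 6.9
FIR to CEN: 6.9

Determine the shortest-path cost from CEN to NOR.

$5.5

Settle nodes by increasing distance from CEN:
CEN: 0
GRN: 0.6  (via CEN)
FIR: 1.7  (via GRN)
KEW: 1.9  (via CEN)
DOK: 2.1  (via CEN)
TOR: 2.8  (via FIR)
QRY: 3.2  (via GRN)
LAR: 4  (via DOK)
NOR: 5.5  (via KEW)
Shortest route: CEN → KEW → NOR = $5.5.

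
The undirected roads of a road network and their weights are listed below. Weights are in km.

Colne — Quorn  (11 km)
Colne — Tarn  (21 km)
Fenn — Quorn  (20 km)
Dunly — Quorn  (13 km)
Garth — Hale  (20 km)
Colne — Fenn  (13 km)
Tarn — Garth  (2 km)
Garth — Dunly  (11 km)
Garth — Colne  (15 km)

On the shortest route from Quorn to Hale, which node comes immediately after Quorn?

Candidate routes:
Quorn - Colne - Garth - Hale: 11+15+20 = 46
Quorn - Dunly - Garth - Hale: 13+11+20 = 44
The minimum is 44 km via Quorn - Dunly - Garth - Hale.
So from Quorn the first move is to Dunly.

Dunly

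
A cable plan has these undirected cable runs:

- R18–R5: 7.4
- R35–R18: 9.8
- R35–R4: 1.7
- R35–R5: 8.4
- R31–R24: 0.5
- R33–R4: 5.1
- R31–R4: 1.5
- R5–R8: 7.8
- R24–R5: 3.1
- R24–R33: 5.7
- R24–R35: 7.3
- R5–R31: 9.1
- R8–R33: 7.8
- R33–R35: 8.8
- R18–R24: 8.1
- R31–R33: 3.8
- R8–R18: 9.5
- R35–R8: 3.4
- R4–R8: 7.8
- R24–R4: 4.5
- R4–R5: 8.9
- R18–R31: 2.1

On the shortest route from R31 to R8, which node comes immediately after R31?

R4

Enumerating some paths:
R31 - R4 - R35 - R8: 1.5+1.7+3.4 = 6.6
R31 - R24 - R4 - R35 - R8: 0.5+4.5+1.7+3.4 = 10.1
R31 - R24 - R35 - R8: 0.5+7.3+3.4 = 11.2
R31 - R4 - R8: 1.5+7.8 = 9.3
The minimum is 6.6 via R31 - R4 - R35 - R8.
So from R31 the first move is to R4.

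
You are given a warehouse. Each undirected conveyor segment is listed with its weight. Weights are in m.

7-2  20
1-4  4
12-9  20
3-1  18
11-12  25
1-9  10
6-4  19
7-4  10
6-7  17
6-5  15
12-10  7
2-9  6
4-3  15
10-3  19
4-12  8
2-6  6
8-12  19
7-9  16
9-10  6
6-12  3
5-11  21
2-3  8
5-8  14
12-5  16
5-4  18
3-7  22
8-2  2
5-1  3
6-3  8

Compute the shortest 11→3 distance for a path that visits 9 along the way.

Best 11 to 9: 11–5–1–9 costing 34
Best 9 to 3: 9–2–3 costing 14
Total via 9: 34 + 14 = 48 m.

48 m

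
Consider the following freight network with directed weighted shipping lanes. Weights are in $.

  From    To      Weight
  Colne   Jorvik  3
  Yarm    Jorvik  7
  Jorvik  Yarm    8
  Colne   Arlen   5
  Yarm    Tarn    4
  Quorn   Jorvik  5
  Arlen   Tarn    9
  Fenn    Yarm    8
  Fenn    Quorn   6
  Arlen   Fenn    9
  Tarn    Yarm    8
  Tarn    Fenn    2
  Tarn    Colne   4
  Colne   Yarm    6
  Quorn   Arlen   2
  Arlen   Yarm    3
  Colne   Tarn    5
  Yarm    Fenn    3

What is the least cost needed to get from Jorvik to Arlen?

Candidate routes:
Jorvik - Yarm - Tarn - Colne - Arlen: 8+4+4+5 = 21
Jorvik - Yarm - Fenn - Quorn - Arlen: 8+3+6+2 = 19
The minimum is $19 via Jorvik - Yarm - Fenn - Quorn - Arlen.

$19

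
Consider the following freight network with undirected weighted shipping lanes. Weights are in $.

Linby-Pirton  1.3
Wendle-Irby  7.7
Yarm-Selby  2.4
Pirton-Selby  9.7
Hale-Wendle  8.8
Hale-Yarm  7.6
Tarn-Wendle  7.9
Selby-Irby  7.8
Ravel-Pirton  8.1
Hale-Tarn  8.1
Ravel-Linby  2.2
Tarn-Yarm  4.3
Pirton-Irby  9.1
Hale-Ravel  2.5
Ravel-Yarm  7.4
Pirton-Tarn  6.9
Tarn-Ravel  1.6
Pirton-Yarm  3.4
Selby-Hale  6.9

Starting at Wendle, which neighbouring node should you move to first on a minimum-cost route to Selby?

Tarn

Enumerating some paths:
Wendle → Irby → Selby: 7.7+7.8 = 15.5
Wendle → Hale → Selby: 8.8+6.9 = 15.7
Wendle → Tarn → Yarm → Selby: 7.9+4.3+2.4 = 14.6
Wendle → Tarn → Ravel → Linby → Pirton → Yarm → Selby: 7.9+1.6+2.2+1.3+3.4+2.4 = 18.8
The minimum is $14.6 via Wendle → Tarn → Yarm → Selby.
So from Wendle the first move is to Tarn.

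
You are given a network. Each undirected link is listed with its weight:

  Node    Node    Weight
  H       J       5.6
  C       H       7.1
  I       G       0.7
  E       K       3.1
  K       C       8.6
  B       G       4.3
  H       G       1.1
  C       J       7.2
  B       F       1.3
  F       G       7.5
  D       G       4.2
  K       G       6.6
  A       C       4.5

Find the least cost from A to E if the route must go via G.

22.4

Best A to G: A → C → H → G costing 12.7
Best G to E: G → K → E costing 9.7
Total via G: 12.7 + 9.7 = 22.4.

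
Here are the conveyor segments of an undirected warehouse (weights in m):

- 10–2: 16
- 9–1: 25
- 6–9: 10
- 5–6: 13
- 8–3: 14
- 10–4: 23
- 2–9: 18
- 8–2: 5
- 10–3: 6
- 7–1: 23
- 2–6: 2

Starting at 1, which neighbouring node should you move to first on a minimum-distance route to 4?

Candidate routes:
1 → 9 → 2 → 10 → 4: 25+18+16+23 = 82
1 → 9 → 6 → 2 → 8 → 3 → 10 → 4: 25+10+2+5+14+6+23 = 85
1 → 9 → 6 → 2 → 10 → 4: 25+10+2+16+23 = 76
1 → 9 → 2 → 8 → 3 → 10 → 4: 25+18+5+14+6+23 = 91
Cheapest is 1 → 9 → 6 → 2 → 10 → 4 at 76 m.
So from 1 the first move is to 9.

9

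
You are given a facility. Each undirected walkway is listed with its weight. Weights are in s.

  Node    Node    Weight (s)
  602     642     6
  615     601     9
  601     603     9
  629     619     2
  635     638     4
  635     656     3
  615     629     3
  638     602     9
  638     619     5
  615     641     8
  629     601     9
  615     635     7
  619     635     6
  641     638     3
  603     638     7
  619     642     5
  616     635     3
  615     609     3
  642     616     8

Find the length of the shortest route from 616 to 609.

13 s

Running Dijkstra from 616:
616: 0
635: 3  (via 616)
656: 6  (via 635)
638: 7  (via 635)
642: 8  (via 616)
619: 9  (via 635)
641: 10  (via 638)
615: 10  (via 635)
629: 11  (via 619)
609: 13  (via 615)
Shortest route: 616–635–615–609 = 13 s.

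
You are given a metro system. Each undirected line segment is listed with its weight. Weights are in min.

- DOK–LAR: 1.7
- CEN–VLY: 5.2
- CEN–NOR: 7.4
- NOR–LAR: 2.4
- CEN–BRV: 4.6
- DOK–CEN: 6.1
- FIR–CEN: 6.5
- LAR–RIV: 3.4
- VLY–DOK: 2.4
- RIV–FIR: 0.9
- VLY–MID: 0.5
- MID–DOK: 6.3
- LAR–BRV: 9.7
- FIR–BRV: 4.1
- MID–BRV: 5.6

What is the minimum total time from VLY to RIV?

Running Dijkstra from VLY:
VLY: 0
MID: 0.5  (via VLY)
DOK: 2.4  (via VLY)
LAR: 4.1  (via DOK)
CEN: 5.2  (via VLY)
BRV: 6.1  (via MID)
NOR: 6.5  (via LAR)
RIV: 7.5  (via LAR)
Shortest route: VLY–DOK–LAR–RIV = 7.5 min.

7.5 min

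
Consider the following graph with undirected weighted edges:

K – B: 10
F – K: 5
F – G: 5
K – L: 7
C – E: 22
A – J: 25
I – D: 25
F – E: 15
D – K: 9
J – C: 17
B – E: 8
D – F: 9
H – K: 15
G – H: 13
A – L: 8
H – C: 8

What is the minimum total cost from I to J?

Settle nodes by increasing distance from I:
I: 0
D: 25  (via I)
F: 34  (via D)
K: 34  (via D)
G: 39  (via F)
L: 41  (via K)
B: 44  (via K)
A: 49  (via L)
E: 49  (via F)
H: 49  (via K)
C: 57  (via H)
J: 74  (via A)
Shortest route: I–D–K–L–A–J = 74.

74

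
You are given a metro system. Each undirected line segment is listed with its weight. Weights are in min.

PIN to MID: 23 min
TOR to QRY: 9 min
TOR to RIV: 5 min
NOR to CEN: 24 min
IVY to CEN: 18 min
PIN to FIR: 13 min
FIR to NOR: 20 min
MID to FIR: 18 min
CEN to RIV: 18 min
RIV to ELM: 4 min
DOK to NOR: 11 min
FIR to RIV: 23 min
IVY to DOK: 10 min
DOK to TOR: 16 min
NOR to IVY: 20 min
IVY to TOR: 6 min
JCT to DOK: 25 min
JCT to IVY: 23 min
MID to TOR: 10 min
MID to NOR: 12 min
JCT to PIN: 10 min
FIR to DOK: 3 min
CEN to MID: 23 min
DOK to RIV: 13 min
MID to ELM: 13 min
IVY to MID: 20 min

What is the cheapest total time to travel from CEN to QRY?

Running Dijkstra from CEN:
CEN: 0
IVY: 18  (via CEN)
RIV: 18  (via CEN)
ELM: 22  (via RIV)
MID: 23  (via CEN)
TOR: 23  (via RIV)
NOR: 24  (via CEN)
DOK: 28  (via IVY)
FIR: 31  (via DOK)
QRY: 32  (via TOR)
Shortest route: CEN → RIV → TOR → QRY = 32 min.

32 min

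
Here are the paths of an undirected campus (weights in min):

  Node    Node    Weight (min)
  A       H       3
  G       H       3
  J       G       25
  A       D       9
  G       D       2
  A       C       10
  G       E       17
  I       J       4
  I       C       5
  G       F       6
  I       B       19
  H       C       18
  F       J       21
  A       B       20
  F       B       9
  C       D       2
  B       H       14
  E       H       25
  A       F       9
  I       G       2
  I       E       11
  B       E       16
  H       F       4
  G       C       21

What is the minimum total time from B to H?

Candidate routes:
B → F → G → H: 9+6+3 = 18
B → H: 14 = 14
B → F → H: 9+4 = 13
Cheapest is B → F → H at 13 min.

13 min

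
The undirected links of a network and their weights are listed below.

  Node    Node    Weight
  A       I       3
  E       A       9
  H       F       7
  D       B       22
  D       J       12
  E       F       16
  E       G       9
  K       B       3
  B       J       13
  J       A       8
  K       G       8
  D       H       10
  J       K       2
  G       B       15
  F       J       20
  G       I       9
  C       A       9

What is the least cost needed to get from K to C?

Candidate routes:
K → J → A → C: 2+8+9 = 19
K → B → J → A → C: 3+13+8+9 = 33
K → G → I → A → C: 8+9+3+9 = 29
K → G → E → A → C: 8+9+9+9 = 35
The minimum is 19 via K → J → A → C.

19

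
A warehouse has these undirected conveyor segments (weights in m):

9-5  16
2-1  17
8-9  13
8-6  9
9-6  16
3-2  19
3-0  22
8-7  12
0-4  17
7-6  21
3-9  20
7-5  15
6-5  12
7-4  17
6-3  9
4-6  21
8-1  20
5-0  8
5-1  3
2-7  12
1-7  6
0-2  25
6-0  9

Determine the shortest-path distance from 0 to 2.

25 m

Candidate routes:
0 → 5 → 1 → 2: 8+3+17 = 28
0 → 5 → 1 → 7 → 2: 8+3+6+12 = 29
0 → 2: 25 = 25
Cheapest is 0 → 2 at 25 m.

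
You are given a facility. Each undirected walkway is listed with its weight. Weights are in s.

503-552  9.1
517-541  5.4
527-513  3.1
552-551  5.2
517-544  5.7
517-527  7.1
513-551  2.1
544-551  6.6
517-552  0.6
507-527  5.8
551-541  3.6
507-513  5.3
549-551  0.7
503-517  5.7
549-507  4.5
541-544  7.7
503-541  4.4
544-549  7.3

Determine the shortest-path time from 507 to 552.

10.4 s

Candidate routes:
507 - 513 - 551 - 552: 5.3+2.1+5.2 = 12.6
507 - 549 - 551 - 552: 4.5+0.7+5.2 = 10.4
507 - 527 - 517 - 552: 5.8+7.1+0.6 = 13.5
The minimum is 10.4 s via 507 - 549 - 551 - 552.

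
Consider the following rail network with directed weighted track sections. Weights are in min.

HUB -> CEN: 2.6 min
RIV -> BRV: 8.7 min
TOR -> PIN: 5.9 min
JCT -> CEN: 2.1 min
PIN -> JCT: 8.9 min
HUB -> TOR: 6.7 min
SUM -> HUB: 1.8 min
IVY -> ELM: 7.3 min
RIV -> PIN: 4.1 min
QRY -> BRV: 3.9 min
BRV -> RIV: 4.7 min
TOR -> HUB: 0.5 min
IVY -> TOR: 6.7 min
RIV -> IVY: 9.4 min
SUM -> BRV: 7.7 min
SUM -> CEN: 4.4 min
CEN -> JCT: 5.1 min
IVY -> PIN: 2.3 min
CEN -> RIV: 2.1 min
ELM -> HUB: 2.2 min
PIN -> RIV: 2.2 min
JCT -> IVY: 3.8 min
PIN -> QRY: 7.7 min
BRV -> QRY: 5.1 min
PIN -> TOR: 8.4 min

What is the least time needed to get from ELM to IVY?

13.7 min

Candidate routes:
ELM–HUB–CEN–JCT–IVY: 2.2+2.6+5.1+3.8 = 13.7
ELM–HUB–CEN–RIV–IVY: 2.2+2.6+2.1+9.4 = 16.3
ELM–HUB–CEN–RIV–PIN–JCT–IVY: 2.2+2.6+2.1+4.1+8.9+3.8 = 23.7
Cheapest is ELM–HUB–CEN–JCT–IVY at 13.7 min.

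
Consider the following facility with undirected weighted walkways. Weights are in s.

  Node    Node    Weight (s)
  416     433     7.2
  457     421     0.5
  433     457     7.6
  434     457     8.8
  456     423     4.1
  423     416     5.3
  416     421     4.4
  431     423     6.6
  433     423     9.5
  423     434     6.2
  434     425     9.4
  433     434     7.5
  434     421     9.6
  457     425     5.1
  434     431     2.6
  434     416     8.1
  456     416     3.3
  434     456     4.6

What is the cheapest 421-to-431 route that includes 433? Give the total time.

Shortest 421→433: 421–457–433 = 8.1
Best 433 to 431: 433–434–431 costing 10.1
Total via 433: 8.1 + 10.1 = 18.2 s.

18.2 s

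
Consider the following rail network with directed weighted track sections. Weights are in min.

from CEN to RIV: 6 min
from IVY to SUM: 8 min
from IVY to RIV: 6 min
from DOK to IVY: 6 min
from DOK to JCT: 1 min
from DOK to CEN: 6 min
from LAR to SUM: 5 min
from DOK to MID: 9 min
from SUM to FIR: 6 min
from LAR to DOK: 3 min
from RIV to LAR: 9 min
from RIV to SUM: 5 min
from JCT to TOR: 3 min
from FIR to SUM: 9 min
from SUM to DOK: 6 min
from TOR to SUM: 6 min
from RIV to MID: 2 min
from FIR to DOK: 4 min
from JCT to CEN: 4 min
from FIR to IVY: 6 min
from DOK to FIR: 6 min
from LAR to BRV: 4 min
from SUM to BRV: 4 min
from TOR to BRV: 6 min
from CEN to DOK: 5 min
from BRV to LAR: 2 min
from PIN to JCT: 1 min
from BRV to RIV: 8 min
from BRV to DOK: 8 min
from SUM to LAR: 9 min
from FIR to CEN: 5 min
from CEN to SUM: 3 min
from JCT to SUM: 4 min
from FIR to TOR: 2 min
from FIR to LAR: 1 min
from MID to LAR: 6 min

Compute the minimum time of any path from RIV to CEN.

16 min

Running Dijkstra from RIV:
RIV: 0
MID: 2  (via RIV)
SUM: 5  (via RIV)
LAR: 8  (via MID)
BRV: 9  (via SUM)
DOK: 11  (via SUM)
FIR: 11  (via SUM)
JCT: 12  (via DOK)
TOR: 13  (via FIR)
CEN: 16  (via FIR)
Shortest route: RIV → SUM → FIR → CEN = 16 min.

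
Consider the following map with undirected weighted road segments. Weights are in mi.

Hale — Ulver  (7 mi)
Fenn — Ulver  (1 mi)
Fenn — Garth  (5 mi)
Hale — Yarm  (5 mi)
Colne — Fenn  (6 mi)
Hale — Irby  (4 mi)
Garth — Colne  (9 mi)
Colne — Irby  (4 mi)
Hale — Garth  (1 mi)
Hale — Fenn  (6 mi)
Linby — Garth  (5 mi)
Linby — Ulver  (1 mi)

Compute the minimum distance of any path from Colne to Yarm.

Enumerating some paths:
Colne–Garth–Hale–Yarm: 9+1+5 = 15
Colne–Fenn–Garth–Hale–Yarm: 6+5+1+5 = 17
Colne–Irby–Hale–Yarm: 4+4+5 = 13
The minimum is 13 mi via Colne–Irby–Hale–Yarm.

13 mi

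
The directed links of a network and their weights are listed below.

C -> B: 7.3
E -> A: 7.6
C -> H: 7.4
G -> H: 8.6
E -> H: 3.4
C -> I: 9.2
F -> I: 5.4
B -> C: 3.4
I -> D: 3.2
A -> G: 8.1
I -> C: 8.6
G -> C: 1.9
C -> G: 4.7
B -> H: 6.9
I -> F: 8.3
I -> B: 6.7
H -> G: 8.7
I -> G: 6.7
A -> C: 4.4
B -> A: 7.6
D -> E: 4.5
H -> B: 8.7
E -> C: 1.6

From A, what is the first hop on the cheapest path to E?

C

Enumerating some paths:
A → G → C → I → D → E: 8.1+1.9+9.2+3.2+4.5 = 26.9
A → C → I → D → E: 4.4+9.2+3.2+4.5 = 21.3
The minimum is 21.3 via A → C → I → D → E.
So from A the first move is to C.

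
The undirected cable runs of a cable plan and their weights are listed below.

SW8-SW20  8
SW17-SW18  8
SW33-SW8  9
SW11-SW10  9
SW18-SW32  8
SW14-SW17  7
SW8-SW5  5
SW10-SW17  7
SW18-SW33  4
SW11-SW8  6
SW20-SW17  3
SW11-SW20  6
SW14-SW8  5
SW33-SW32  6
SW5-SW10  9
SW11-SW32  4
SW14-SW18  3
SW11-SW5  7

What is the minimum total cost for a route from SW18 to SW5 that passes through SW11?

Shortest SW18→SW11: SW18–SW32–SW11 = 12
Shortest SW11→SW5: SW11–SW5 = 7
Total via SW11: 12 + 7 = 19.

19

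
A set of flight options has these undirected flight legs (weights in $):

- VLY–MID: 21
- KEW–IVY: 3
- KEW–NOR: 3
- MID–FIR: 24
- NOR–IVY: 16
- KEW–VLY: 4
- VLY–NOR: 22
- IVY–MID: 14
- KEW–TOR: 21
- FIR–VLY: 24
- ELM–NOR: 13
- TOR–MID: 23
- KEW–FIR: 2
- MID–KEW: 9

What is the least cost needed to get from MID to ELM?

$25

Settle nodes by increasing distance from MID:
MID: 0
KEW: 9  (via MID)
FIR: 11  (via KEW)
NOR: 12  (via KEW)
IVY: 12  (via KEW)
VLY: 13  (via KEW)
TOR: 23  (via MID)
ELM: 25  (via NOR)
Shortest route: MID–KEW–NOR–ELM = $25.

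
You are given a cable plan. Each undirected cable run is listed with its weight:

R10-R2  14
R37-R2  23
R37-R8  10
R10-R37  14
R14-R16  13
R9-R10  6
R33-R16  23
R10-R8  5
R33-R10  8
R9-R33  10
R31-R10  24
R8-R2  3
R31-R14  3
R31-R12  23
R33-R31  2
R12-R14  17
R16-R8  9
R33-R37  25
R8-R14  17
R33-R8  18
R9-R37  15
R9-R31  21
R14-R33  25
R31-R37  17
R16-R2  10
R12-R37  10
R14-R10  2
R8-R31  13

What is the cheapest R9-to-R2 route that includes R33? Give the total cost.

Shortest R9→R33: R9 → R33 = 10
Best R33 to R2: R33 → R31 → R14 → R10 → R8 → R2 costing 15
Total via R33: 10 + 15 = 25.

25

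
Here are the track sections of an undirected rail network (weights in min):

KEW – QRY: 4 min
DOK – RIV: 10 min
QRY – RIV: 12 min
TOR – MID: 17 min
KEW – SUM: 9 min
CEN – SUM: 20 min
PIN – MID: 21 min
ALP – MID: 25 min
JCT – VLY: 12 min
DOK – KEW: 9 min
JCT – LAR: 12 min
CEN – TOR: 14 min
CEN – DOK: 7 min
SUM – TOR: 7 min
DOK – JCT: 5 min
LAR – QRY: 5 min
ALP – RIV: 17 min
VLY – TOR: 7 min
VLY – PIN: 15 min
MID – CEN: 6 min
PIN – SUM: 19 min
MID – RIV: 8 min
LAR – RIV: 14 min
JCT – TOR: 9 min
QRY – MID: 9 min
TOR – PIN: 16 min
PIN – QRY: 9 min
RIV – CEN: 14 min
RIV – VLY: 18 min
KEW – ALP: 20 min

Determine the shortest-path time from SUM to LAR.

18 min

Shortest distances from SUM:
SUM: 0
TOR: 7  (via SUM)
KEW: 9  (via SUM)
QRY: 13  (via KEW)
VLY: 14  (via TOR)
JCT: 16  (via TOR)
LAR: 18  (via QRY)
Shortest route: SUM–KEW–QRY–LAR = 18 min.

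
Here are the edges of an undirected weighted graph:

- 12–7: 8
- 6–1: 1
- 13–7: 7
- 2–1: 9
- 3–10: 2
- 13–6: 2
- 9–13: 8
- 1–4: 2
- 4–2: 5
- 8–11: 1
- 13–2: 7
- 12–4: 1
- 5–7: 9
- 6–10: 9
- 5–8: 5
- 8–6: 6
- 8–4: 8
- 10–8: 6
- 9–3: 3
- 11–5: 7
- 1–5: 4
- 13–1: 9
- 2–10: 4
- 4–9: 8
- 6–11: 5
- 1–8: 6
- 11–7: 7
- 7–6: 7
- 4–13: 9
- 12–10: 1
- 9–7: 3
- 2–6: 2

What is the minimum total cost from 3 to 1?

6

Running Dijkstra from 3:
3: 0
10: 2  (via 3)
9: 3  (via 3)
12: 3  (via 10)
4: 4  (via 12)
1: 6  (via 4)
Shortest route: 3 → 10 → 12 → 4 → 1 = 6.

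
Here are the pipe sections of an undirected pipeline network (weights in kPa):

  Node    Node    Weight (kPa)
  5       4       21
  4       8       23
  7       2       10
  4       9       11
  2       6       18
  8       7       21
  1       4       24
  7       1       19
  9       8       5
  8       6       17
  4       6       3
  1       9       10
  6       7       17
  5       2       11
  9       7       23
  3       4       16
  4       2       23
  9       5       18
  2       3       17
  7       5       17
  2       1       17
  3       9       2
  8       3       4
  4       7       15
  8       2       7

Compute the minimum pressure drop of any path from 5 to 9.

Running Dijkstra from 5:
5: 0
2: 11  (via 5)
7: 17  (via 5)
8: 18  (via 2)
9: 18  (via 5)
Shortest route: 5 → 9 = 18 kPa.

18 kPa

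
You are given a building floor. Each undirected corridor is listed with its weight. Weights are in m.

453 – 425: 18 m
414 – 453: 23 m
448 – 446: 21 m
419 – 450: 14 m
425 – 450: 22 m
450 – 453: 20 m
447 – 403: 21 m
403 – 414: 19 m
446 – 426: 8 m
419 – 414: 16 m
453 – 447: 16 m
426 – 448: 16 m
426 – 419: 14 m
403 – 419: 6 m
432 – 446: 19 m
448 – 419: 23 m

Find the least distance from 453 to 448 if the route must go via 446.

77 m

Shortest 453→446: 453 → 450 → 419 → 426 → 446 = 56
Best 446 to 448: 446 → 448 costing 21
Total via 446: 56 + 21 = 77 m.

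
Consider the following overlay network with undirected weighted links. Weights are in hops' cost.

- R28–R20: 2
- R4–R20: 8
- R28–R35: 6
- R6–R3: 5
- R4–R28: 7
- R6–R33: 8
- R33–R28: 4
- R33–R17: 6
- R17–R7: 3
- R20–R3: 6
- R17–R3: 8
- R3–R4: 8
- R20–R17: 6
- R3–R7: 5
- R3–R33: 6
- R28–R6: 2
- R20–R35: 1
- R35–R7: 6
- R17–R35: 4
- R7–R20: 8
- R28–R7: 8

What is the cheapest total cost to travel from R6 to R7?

10 hops' cost

Compare a few routes:
R6 - R28 - R20 - R7: 2+2+8 = 12
R6 - R28 - R20 - R35 - R7: 2+2+1+6 = 11
R6 - R28 - R7: 2+8 = 10
The minimum is 10 hops' cost via R6 - R28 - R7.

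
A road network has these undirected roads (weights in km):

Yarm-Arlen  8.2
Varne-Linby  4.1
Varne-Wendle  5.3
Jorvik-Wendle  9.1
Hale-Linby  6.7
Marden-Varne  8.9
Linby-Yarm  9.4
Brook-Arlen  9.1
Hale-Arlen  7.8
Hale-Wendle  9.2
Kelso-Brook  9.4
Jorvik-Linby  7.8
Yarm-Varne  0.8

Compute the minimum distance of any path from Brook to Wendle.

23.4 km

Candidate routes:
Brook - Arlen - Hale - Wendle: 9.1+7.8+9.2 = 26.1
Brook - Arlen - Hale - Linby - Varne - Wendle: 9.1+7.8+6.7+4.1+5.3 = 33
Brook - Arlen - Yarm - Varne - Wendle: 9.1+8.2+0.8+5.3 = 23.4
Cheapest is Brook - Arlen - Yarm - Varne - Wendle at 23.4 km.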